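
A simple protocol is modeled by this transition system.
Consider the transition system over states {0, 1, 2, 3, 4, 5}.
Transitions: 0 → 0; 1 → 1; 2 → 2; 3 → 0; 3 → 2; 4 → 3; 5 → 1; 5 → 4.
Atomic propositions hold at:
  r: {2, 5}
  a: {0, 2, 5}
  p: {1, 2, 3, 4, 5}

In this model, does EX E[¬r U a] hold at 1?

Sat(¬r) = {0, 1, 3, 4}
E[¬r U a]: least fixpoint, start Z0 = Sat(a) = {0, 2, 5}, add states in Sat(¬r) with some successor in Z. Z1 = {0, 2, 3, 5}; Z2 = {0, 2, 3, 4, 5}; fixed.
Sat(E[¬r U a]) = {0, 2, 3, 4, 5}
Sat(EX E[¬r U a]) = {s : some successor in {0, 2, 3, 4, 5}} = {0, 2, 3, 4, 5}
1 ∉ Sat(EX E[¬r U a]) = {0, 2, 3, 4, 5}, so the formula does not hold at 1.

No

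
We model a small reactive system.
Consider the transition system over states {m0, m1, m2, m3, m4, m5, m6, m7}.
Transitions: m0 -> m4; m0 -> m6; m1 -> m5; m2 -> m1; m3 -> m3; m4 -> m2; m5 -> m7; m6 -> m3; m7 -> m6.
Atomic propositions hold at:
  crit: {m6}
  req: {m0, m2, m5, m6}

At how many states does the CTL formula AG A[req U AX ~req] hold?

2

Sat(~req) = {m1, m3, m4, m7}
Sat(AX ~req) = {s : every successor in {m1, m3, m4, m7}} = {m2, m3, m5, m6}
A[req U AX ~req]: least fixpoint, start Z0 = Sat(AX ~req) = {m2, m3, m5, m6}, add states in Sat(req) with every successor in Z. Already a fixed point.
Sat(A[req U AX ~req]) = {m2, m3, m5, m6}
AG A[req U AX ~req]: greatest fixpoint, start Z0 = {m2, m3, m5, m6}, keep only states in Sat with every successor in Z. Z1 = {m3, m6}; fixed.
Sat(AG A[req U AX ~req]) = {m3, m6}
|Sat(AG A[req U AX ~req])| = |{m3, m6}| = 2.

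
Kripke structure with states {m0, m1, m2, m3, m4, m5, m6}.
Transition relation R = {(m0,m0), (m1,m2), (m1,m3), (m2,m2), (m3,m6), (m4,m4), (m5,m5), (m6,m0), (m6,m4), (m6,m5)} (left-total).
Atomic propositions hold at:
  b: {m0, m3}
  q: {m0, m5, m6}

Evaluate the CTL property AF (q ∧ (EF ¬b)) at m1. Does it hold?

No

Sat(¬b) = {m1, m2, m4, m5, m6}
EF ¬b: least fixpoint, start Z0 = {m1, m2, m4, m5, m6}, add states with some successor in Z. Z1 = {m1, m2, m3, m4, m5, m6}; fixed.
Sat(EF ¬b) = {m1, m2, m3, m4, m5, m6}
Sat(q ∧ (EF ¬b)) = {m5, m6}
AF (q ∧ (EF ¬b)): least fixpoint, start Z0 = {m5, m6}, add states with every successor in Z. Z1 = {m3, m5, m6}; fixed.
Sat(AF (q ∧ (EF ¬b))) = {m3, m5, m6}
m1 ∉ Sat(AF (q ∧ (EF ¬b))) = {m3, m5, m6}, so the formula does not hold at m1.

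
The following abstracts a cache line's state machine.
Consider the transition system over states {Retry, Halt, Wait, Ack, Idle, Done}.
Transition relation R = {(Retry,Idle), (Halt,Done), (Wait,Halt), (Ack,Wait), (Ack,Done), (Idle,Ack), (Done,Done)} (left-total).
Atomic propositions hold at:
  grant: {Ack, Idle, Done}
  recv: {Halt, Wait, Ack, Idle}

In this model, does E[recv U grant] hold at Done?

Yes

E[recv U grant]: least fixpoint, start Z0 = Sat(grant) = {Ack, Idle, Done}, add states in Sat(recv) with some successor in Z. Z1 = {Halt, Ack, Idle, Done}; Z2 = {Halt, Wait, Ack, Idle, Done}; fixed.
Sat(E[recv U grant]) = {Halt, Wait, Ack, Idle, Done}
Done ∈ Sat(E[recv U grant]) = {Halt, Wait, Ack, Idle, Done}, so the formula holds at Done.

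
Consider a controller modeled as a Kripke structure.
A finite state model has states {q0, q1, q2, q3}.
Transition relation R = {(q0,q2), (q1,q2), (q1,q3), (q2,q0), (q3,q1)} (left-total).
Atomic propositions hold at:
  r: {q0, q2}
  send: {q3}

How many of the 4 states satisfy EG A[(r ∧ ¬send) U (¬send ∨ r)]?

Sat(¬send) = {q0, q1, q2}
Sat(r ∧ ¬send) = {q0, q2}
Sat(¬send ∨ r) = {q0, q1, q2}
A[(r ∧ ¬send) U (¬send ∨ r)]: least fixpoint, start Z0 = Sat((¬send ∨ r)) = {q0, q1, q2}, add states in Sat(r ∧ ¬send) with every successor in Z. Already a fixed point.
Sat(A[(r ∧ ¬send) U (¬send ∨ r)]) = {q0, q1, q2}
EG A[(r ∧ ¬send) U (¬send ∨ r)]: greatest fixpoint, start Z0 = {q0, q1, q2}, keep only states in Sat with some successor in Z. Already a fixed point.
Sat(EG A[(r ∧ ¬send) U (¬send ∨ r)]) = {q0, q1, q2}
|Sat(EG A[(r ∧ ¬send) U (¬send ∨ r)])| = |{q0, q1, q2}| = 3.

3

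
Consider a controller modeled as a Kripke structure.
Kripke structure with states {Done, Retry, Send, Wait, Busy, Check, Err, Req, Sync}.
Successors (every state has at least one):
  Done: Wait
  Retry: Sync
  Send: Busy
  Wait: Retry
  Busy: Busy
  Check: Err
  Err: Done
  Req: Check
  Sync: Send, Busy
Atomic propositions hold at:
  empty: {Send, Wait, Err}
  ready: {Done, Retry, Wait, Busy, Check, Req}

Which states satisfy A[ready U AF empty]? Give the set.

AF empty: least fixpoint, start Z0 = {Send, Wait, Err}, add states with every successor in Z. Z1 = {Done, Send, Wait, Check, Err}; Z2 = {Done, Send, Wait, Check, Err, Req}; fixed.
Sat(AF empty) = {Done, Send, Wait, Check, Err, Req}
A[ready U AF empty]: least fixpoint, start Z0 = Sat(AF empty) = {Done, Send, Wait, Check, Err, Req}, add states in Sat(ready) with every successor in Z. Already a fixed point.
Sat(A[ready U AF empty]) = {Done, Send, Wait, Check, Err, Req}

{Done, Send, Wait, Check, Err, Req}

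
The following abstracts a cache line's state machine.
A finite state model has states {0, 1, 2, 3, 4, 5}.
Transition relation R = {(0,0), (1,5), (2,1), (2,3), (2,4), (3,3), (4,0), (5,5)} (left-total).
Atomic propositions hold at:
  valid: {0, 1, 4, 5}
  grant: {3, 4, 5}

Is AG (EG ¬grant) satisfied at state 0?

Sat(¬grant) = {0, 1, 2}
EG ¬grant: greatest fixpoint, start Z0 = {0, 1, 2}, keep only states in Sat with some successor in Z. Z1 = {0, 2}; Z2 = {0}; fixed.
Sat(EG ¬grant) = {0}
AG (EG ¬grant): greatest fixpoint, start Z0 = {0}, keep only states in Sat with every successor in Z. Already a fixed point.
Sat(AG (EG ¬grant)) = {0}
0 ∈ Sat(AG (EG ¬grant)) = {0}, so the formula holds at 0.

Yes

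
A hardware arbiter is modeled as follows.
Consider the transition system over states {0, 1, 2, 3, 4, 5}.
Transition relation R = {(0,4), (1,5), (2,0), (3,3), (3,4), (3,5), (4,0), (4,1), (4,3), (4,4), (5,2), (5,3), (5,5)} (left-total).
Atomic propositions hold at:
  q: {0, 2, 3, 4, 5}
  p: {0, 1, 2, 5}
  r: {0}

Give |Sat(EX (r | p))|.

Sat(r | p) = {0, 1, 2, 5}
Sat(EX (r | p)) = {s : some successor in {0, 1, 2, 5}} = {1, 2, 3, 4, 5}
|Sat(EX (r | p))| = |{1, 2, 3, 4, 5}| = 5.

5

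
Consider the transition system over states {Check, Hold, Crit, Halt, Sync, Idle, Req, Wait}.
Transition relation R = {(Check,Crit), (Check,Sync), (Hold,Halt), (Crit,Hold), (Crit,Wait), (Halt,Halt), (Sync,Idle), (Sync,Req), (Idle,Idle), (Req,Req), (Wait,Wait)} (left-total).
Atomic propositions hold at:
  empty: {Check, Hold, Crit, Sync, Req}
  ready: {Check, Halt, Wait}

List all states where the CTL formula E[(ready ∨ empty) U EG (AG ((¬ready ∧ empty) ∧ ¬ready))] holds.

Sat(ready ∨ empty) = {Check, Hold, Crit, Halt, Sync, Req, Wait}
Sat(¬ready) = {Hold, Crit, Sync, Idle, Req}
Sat(¬ready ∧ empty) = {Hold, Crit, Sync, Req}
Sat((¬ready ∧ empty) ∧ ¬ready) = {Hold, Crit, Sync, Req}
AG ((¬ready ∧ empty) ∧ ¬ready): greatest fixpoint, start Z0 = {Hold, Crit, Sync, Req}, keep only states in Sat with every successor in Z. Z1 = {Req}; fixed.
Sat(AG ((¬ready ∧ empty) ∧ ¬ready)) = {Req}
EG (AG ((¬ready ∧ empty) ∧ ¬ready)): greatest fixpoint, start Z0 = {Req}, keep only states in Sat with some successor in Z. Already a fixed point.
Sat(EG (AG ((¬ready ∧ empty) ∧ ¬ready))) = {Req}
E[(ready ∨ empty) U EG (AG ((¬ready ∧ empty) ∧ ¬ready))]: least fixpoint, start Z0 = Sat(EG (AG ((¬ready ∧ empty) ∧ ¬ready))) = {Req}, add states in Sat(ready ∨ empty) with some successor in Z. Z1 = {Sync, Req}; Z2 = {Check, Sync, Req}; fixed.
Sat(E[(ready ∨ empty) U EG (AG ((¬ready ∧ empty) ∧ ¬ready))]) = {Check, Sync, Req}

{Check, Sync, Req}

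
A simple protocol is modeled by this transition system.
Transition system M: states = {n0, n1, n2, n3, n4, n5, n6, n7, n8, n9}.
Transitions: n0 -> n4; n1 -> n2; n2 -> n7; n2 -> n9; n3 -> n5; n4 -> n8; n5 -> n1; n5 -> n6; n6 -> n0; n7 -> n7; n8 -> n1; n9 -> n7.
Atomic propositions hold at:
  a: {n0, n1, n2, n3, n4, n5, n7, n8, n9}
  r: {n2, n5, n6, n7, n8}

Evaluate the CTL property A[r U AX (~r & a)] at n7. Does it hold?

No

Sat(~r) = {n0, n1, n3, n4, n9}
Sat(~r & a) = {n0, n1, n3, n4, n9}
Sat(AX (~r & a)) = {s : every successor in {n0, n1, n3, n4, n9}} = {n0, n6, n8}
A[r U AX (~r & a)]: least fixpoint, start Z0 = Sat(AX (~r & a)) = {n0, n6, n8}, add states in Sat(r) with every successor in Z. Already a fixed point.
Sat(A[r U AX (~r & a)]) = {n0, n6, n8}
n7 ∉ Sat(A[r U AX (~r & a)]) = {n0, n6, n8}, so the formula does not hold at n7.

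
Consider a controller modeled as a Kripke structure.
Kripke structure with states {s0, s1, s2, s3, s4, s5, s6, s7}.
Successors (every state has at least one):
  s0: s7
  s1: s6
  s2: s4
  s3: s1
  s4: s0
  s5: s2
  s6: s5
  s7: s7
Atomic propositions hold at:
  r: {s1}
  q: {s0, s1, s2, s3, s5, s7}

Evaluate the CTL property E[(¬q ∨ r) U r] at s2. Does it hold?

Sat(¬q) = {s4, s6}
Sat(¬q ∨ r) = {s1, s4, s6}
E[(¬q ∨ r) U r]: least fixpoint, start Z0 = Sat(r) = {s1}, add states in Sat(¬q ∨ r) with some successor in Z. Already a fixed point.
Sat(E[(¬q ∨ r) U r]) = {s1}
s2 ∉ Sat(E[(¬q ∨ r) U r]) = {s1}, so the formula does not hold at s2.

No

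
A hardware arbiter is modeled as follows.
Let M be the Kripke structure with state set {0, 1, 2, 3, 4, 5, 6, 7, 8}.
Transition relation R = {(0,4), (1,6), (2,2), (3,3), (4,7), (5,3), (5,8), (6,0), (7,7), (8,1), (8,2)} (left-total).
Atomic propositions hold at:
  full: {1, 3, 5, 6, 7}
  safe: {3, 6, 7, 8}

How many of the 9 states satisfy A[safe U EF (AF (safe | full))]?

Sat(safe | full) = {1, 3, 5, 6, 7, 8}
AF (safe | full): least fixpoint, start Z0 = {1, 3, 5, 6, 7, 8}, add states with every successor in Z. Z1 = {1, 3, 4, 5, 6, 7, 8}; Z2 = {0, 1, 3, 4, 5, 6, 7, 8}; fixed.
Sat(AF (safe | full)) = {0, 1, 3, 4, 5, 6, 7, 8}
EF (AF (safe | full)): least fixpoint, start Z0 = {0, 1, 3, 4, 5, 6, 7, 8}, add states with some successor in Z. Already a fixed point.
Sat(EF (AF (safe | full))) = {0, 1, 3, 4, 5, 6, 7, 8}
A[safe U EF (AF (safe | full))]: least fixpoint, start Z0 = Sat(EF (AF (safe | full))) = {0, 1, 3, 4, 5, 6, 7, 8}, add states in Sat(safe) with every successor in Z. Already a fixed point.
Sat(A[safe U EF (AF (safe | full))]) = {0, 1, 3, 4, 5, 6, 7, 8}
|Sat(A[safe U EF (AF (safe | full))])| = |{0, 1, 3, 4, 5, 6, 7, 8}| = 8.

8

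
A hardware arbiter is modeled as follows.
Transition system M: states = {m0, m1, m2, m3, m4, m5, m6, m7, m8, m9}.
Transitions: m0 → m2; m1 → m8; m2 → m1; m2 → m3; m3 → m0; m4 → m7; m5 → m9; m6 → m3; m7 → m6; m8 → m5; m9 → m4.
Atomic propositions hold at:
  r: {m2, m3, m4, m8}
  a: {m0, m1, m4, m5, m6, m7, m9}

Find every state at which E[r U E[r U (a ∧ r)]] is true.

{m4}

Sat(a ∧ r) = {m4}
E[r U (a ∧ r)]: least fixpoint, start Z0 = Sat((a ∧ r)) = {m4}, add states in Sat(r) with some successor in Z. Already a fixed point.
Sat(E[r U (a ∧ r)]) = {m4}
E[r U E[r U (a ∧ r)]]: least fixpoint, start Z0 = Sat(E[r U (a ∧ r)]) = {m4}, add states in Sat(r) with some successor in Z. Already a fixed point.
Sat(E[r U E[r U (a ∧ r)]]) = {m4}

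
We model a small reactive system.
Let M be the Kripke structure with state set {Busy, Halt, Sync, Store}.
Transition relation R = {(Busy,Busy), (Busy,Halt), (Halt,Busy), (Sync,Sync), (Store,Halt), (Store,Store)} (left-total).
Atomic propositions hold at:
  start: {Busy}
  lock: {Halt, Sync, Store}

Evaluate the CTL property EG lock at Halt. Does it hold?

EG lock: greatest fixpoint, start Z0 = {Halt, Sync, Store}, keep only states in Sat with some successor in Z. Z1 = {Sync, Store}; fixed.
Sat(EG lock) = {Sync, Store}
Halt ∉ Sat(EG lock) = {Sync, Store}, so the formula does not hold at Halt.

No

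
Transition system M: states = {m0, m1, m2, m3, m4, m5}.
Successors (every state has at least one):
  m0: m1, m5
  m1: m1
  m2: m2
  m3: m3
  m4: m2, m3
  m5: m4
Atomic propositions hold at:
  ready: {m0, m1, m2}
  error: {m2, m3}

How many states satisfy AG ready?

2

AG ready: greatest fixpoint, start Z0 = {m0, m1, m2}, keep only states in Sat with every successor in Z. Z1 = {m1, m2}; fixed.
Sat(AG ready) = {m1, m2}
|Sat(AG ready)| = |{m1, m2}| = 2.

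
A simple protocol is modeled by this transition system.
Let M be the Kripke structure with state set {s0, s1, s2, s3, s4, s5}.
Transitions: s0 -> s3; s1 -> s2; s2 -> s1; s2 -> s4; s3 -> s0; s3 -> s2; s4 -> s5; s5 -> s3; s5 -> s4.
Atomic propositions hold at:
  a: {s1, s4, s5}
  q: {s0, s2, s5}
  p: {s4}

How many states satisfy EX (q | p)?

5

Sat(q | p) = {s0, s2, s4, s5}
Sat(EX (q | p)) = {s : some successor in {s0, s2, s4, s5}} = {s1, s2, s3, s4, s5}
|Sat(EX (q | p))| = |{s1, s2, s3, s4, s5}| = 5.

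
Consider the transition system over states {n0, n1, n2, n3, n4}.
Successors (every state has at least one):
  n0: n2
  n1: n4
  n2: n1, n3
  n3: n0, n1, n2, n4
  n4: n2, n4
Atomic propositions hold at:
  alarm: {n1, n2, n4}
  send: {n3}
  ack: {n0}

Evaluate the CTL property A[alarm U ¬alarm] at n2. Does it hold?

Sat(¬alarm) = {n0, n3}
A[alarm U ¬alarm]: least fixpoint, start Z0 = Sat(¬alarm) = {n0, n3}, add states in Sat(alarm) with every successor in Z. Already a fixed point.
Sat(A[alarm U ¬alarm]) = {n0, n3}
n2 ∉ Sat(A[alarm U ¬alarm]) = {n0, n3}, so the formula does not hold at n2.

No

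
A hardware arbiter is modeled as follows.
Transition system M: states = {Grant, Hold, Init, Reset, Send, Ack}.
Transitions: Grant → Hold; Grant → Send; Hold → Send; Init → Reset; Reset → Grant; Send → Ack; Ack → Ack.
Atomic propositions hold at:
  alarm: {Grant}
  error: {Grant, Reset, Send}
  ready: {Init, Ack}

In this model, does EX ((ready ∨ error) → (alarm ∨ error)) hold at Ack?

No

Sat(ready ∨ error) = {Grant, Init, Reset, Send, Ack}
Sat(alarm ∨ error) = {Grant, Reset, Send}
Sat((ready ∨ error) → (alarm ∨ error)) = {Grant, Hold, Reset, Send}
Sat(EX ((ready ∨ error) → (alarm ∨ error))) = {s : some successor in {Grant, Hold, Reset, Send}} = {Grant, Hold, Init, Reset}
Ack ∉ Sat(EX ((ready ∨ error) → (alarm ∨ error))) = {Grant, Hold, Init, Reset}, so the formula does not hold at Ack.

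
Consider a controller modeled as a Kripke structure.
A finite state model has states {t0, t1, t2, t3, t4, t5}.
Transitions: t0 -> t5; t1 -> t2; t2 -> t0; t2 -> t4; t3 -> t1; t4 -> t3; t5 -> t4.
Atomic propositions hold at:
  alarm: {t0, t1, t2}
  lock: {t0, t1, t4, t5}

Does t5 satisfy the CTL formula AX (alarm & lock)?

Sat(alarm & lock) = {t0, t1}
Sat(AX (alarm & lock)) = {s : every successor in {t0, t1}} = {t3}
t5 ∉ Sat(AX (alarm & lock)) = {t3}, so the formula does not hold at t5.

No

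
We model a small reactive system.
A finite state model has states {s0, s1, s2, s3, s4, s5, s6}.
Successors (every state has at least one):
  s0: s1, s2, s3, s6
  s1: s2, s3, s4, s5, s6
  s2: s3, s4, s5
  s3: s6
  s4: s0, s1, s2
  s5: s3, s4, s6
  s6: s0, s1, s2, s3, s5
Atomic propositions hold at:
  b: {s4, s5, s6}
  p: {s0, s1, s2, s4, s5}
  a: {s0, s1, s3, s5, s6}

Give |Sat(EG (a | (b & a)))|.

5

Sat(b & a) = {s5, s6}
Sat(a | (b & a)) = {s0, s1, s3, s5, s6}
EG (a | (b & a)): greatest fixpoint, start Z0 = {s0, s1, s3, s5, s6}, keep only states in Sat with some successor in Z. Already a fixed point.
Sat(EG (a | (b & a))) = {s0, s1, s3, s5, s6}
|Sat(EG (a | (b & a)))| = |{s0, s1, s3, s5, s6}| = 5.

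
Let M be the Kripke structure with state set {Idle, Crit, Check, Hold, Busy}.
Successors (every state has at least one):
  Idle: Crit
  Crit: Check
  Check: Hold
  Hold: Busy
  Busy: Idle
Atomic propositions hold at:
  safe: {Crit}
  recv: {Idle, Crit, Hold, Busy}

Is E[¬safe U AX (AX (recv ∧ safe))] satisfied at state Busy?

Sat(¬safe) = {Idle, Check, Hold, Busy}
Sat(recv ∧ safe) = {Crit}
Sat(AX (recv ∧ safe)) = {s : every successor in {Crit}} = {Idle}
Sat(AX (AX (recv ∧ safe))) = {s : every successor in {Idle}} = {Busy}
E[¬safe U AX (AX (recv ∧ safe))]: least fixpoint, start Z0 = Sat(AX (AX (recv ∧ safe))) = {Busy}, add states in Sat(¬safe) with some successor in Z. Z1 = {Hold, Busy}; Z2 = {Check, Hold, Busy}; fixed.
Sat(E[¬safe U AX (AX (recv ∧ safe))]) = {Check, Hold, Busy}
Busy ∈ Sat(E[¬safe U AX (AX (recv ∧ safe))]) = {Check, Hold, Busy}, so the formula holds at Busy.

Yes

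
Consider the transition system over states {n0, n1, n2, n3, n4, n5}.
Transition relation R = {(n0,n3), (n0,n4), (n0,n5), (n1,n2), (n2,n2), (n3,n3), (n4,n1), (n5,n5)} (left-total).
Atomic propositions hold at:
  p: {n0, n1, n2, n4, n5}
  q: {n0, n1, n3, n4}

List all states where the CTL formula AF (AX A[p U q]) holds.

A[p U q]: least fixpoint, start Z0 = Sat(q) = {n0, n1, n3, n4}, add states in Sat(p) with every successor in Z. Already a fixed point.
Sat(A[p U q]) = {n0, n1, n3, n4}
Sat(AX A[p U q]) = {s : every successor in {n0, n1, n3, n4}} = {n3, n4}
AF (AX A[p U q]): least fixpoint, start Z0 = {n3, n4}, add states with every successor in Z. Already a fixed point.
Sat(AF (AX A[p U q])) = {n3, n4}

{n3, n4}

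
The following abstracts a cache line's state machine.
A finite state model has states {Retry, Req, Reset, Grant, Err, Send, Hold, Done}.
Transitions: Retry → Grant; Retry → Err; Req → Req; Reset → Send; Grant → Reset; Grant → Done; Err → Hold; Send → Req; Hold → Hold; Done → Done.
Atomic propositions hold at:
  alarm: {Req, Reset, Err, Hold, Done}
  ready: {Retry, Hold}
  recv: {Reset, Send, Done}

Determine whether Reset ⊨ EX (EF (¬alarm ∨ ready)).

Sat(¬alarm) = {Retry, Grant, Send}
Sat(¬alarm ∨ ready) = {Retry, Grant, Send, Hold}
EF (¬alarm ∨ ready): least fixpoint, start Z0 = {Retry, Grant, Send, Hold}, add states with some successor in Z. Z1 = {Retry, Reset, Grant, Err, Send, Hold}; fixed.
Sat(EF (¬alarm ∨ ready)) = {Retry, Reset, Grant, Err, Send, Hold}
Sat(EX (EF (¬alarm ∨ ready))) = {s : some successor in {Retry, Reset, Grant, Err, Send, Hold}} = {Retry, Reset, Grant, Err, Hold}
Reset ∈ Sat(EX (EF (¬alarm ∨ ready))) = {Retry, Reset, Grant, Err, Hold}, so the formula holds at Reset.

Yes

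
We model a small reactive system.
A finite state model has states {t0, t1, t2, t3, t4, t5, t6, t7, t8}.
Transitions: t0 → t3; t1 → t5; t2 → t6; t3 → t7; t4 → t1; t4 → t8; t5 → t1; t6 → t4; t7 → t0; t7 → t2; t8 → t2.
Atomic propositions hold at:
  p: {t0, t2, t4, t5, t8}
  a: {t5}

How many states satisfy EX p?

Sat(EX p) = {s : some successor in {t0, t2, t4, t5, t8}} = {t1, t4, t6, t7, t8}
|Sat(EX p)| = |{t1, t4, t6, t7, t8}| = 5.

5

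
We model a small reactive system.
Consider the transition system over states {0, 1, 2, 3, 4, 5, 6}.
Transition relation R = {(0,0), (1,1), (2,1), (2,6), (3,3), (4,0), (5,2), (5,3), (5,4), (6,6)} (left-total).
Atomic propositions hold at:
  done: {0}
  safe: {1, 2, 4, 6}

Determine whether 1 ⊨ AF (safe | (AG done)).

Yes

AG done: greatest fixpoint, start Z0 = {0}, keep only states in Sat with every successor in Z. Already a fixed point.
Sat(AG done) = {0}
Sat(safe | (AG done)) = {0, 1, 2, 4, 6}
AF (safe | (AG done)): least fixpoint, start Z0 = {0, 1, 2, 4, 6}, add states with every successor in Z. Already a fixed point.
Sat(AF (safe | (AG done))) = {0, 1, 2, 4, 6}
1 ∈ Sat(AF (safe | (AG done))) = {0, 1, 2, 4, 6}, so the formula holds at 1.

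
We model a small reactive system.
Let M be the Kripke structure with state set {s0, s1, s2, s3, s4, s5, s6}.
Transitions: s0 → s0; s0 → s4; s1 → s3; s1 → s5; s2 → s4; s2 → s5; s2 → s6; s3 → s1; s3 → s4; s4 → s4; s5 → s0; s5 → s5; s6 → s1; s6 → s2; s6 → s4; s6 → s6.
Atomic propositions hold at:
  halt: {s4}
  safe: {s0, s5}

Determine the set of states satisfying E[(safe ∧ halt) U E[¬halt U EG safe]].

Sat(safe ∧ halt) = ∅
Sat(¬halt) = {s0, s1, s2, s3, s5, s6}
EG safe: greatest fixpoint, start Z0 = {s0, s5}, keep only states in Sat with some successor in Z. Already a fixed point.
Sat(EG safe) = {s0, s5}
E[¬halt U EG safe]: least fixpoint, start Z0 = Sat(EG safe) = {s0, s5}, add states in Sat(¬halt) with some successor in Z. Z1 = {s0, s1, s2, s5}; Z2 = {s0, s1, s2, s3, s5, s6}; fixed.
Sat(E[¬halt U EG safe]) = {s0, s1, s2, s3, s5, s6}
E[(safe ∧ halt) U E[¬halt U EG safe]]: least fixpoint, start Z0 = Sat(E[¬halt U EG safe]) = {s0, s1, s2, s3, s5, s6}, add states in Sat(safe ∧ halt) with some successor in Z. Already a fixed point.
Sat(E[(safe ∧ halt) U E[¬halt U EG safe]]) = {s0, s1, s2, s3, s5, s6}

{s0, s1, s2, s3, s5, s6}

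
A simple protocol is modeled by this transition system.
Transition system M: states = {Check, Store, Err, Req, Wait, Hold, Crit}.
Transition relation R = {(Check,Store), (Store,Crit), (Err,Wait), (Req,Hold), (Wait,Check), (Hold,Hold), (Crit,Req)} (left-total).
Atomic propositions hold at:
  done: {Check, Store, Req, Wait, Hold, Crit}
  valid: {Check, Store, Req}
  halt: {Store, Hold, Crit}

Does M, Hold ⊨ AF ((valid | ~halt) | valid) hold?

Sat(~halt) = {Check, Err, Req, Wait}
Sat(valid | ~halt) = {Check, Store, Err, Req, Wait}
Sat((valid | ~halt) | valid) = {Check, Store, Err, Req, Wait}
AF ((valid | ~halt) | valid): least fixpoint, start Z0 = {Check, Store, Err, Req, Wait}, add states with every successor in Z. Z1 = {Check, Store, Err, Req, Wait, Crit}; fixed.
Sat(AF ((valid | ~halt) | valid)) = {Check, Store, Err, Req, Wait, Crit}
Hold ∉ Sat(AF ((valid | ~halt) | valid)) = {Check, Store, Err, Req, Wait, Crit}, so the formula does not hold at Hold.

No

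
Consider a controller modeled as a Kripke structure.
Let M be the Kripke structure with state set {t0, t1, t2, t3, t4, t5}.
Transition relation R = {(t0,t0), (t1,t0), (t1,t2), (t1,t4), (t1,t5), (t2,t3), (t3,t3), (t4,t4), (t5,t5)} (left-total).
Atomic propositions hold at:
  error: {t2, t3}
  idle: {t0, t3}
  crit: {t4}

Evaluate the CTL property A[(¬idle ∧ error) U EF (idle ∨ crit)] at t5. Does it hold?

No

Sat(¬idle) = {t1, t2, t4, t5}
Sat(¬idle ∧ error) = {t2}
Sat(idle ∨ crit) = {t0, t3, t4}
EF (idle ∨ crit): least fixpoint, start Z0 = {t0, t3, t4}, add states with some successor in Z. Z1 = {t0, t1, t2, t3, t4}; fixed.
Sat(EF (idle ∨ crit)) = {t0, t1, t2, t3, t4}
A[(¬idle ∧ error) U EF (idle ∨ crit)]: least fixpoint, start Z0 = Sat(EF (idle ∨ crit)) = {t0, t1, t2, t3, t4}, add states in Sat(¬idle ∧ error) with every successor in Z. Already a fixed point.
Sat(A[(¬idle ∧ error) U EF (idle ∨ crit)]) = {t0, t1, t2, t3, t4}
t5 ∉ Sat(A[(¬idle ∧ error) U EF (idle ∨ crit)]) = {t0, t1, t2, t3, t4}, so the formula does not hold at t5.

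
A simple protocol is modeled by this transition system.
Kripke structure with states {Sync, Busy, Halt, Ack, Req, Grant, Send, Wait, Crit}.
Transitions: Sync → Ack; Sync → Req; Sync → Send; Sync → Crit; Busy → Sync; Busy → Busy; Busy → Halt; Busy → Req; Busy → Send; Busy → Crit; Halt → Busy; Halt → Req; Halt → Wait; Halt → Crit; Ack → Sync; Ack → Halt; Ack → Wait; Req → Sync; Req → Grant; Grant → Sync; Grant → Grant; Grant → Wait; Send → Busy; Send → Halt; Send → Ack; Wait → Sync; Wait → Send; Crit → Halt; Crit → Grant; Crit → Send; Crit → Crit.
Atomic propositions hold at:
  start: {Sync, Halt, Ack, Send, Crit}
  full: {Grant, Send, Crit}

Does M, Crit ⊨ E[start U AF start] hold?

Yes

AF start: least fixpoint, start Z0 = {Sync, Halt, Ack, Send, Crit}, add states with every successor in Z. Z1 = {Sync, Halt, Ack, Send, Wait, Crit}; fixed.
Sat(AF start) = {Sync, Halt, Ack, Send, Wait, Crit}
E[start U AF start]: least fixpoint, start Z0 = Sat(AF start) = {Sync, Halt, Ack, Send, Wait, Crit}, add states in Sat(start) with some successor in Z. Already a fixed point.
Sat(E[start U AF start]) = {Sync, Halt, Ack, Send, Wait, Crit}
Crit ∈ Sat(E[start U AF start]) = {Sync, Halt, Ack, Send, Wait, Crit}, so the formula holds at Crit.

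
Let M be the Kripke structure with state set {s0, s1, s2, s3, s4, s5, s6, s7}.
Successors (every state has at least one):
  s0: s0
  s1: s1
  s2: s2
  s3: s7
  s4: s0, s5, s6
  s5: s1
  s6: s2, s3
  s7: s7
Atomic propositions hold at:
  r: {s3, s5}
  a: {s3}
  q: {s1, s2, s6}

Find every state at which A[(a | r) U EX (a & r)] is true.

Sat(a | r) = {s3, s5}
Sat(a & r) = {s3}
Sat(EX (a & r)) = {s : some successor in {s3}} = {s6}
A[(a | r) U EX (a & r)]: least fixpoint, start Z0 = Sat(EX (a & r)) = {s6}, add states in Sat(a | r) with every successor in Z. Already a fixed point.
Sat(A[(a | r) U EX (a & r)]) = {s6}

{s6}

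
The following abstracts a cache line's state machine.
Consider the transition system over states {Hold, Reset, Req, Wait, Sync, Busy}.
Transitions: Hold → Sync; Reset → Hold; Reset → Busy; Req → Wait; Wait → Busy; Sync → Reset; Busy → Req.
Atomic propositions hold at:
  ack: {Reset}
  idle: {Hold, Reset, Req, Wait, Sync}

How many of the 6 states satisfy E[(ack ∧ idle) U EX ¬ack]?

Sat(ack ∧ idle) = {Reset}
Sat(¬ack) = {Hold, Req, Wait, Sync, Busy}
Sat(EX ¬ack) = {s : some successor in {Hold, Req, Wait, Sync, Busy}} = {Hold, Reset, Req, Wait, Busy}
E[(ack ∧ idle) U EX ¬ack]: least fixpoint, start Z0 = Sat(EX ¬ack) = {Hold, Reset, Req, Wait, Busy}, add states in Sat(ack ∧ idle) with some successor in Z. Already a fixed point.
Sat(E[(ack ∧ idle) U EX ¬ack]) = {Hold, Reset, Req, Wait, Busy}
|Sat(E[(ack ∧ idle) U EX ¬ack])| = |{Hold, Reset, Req, Wait, Busy}| = 5.

5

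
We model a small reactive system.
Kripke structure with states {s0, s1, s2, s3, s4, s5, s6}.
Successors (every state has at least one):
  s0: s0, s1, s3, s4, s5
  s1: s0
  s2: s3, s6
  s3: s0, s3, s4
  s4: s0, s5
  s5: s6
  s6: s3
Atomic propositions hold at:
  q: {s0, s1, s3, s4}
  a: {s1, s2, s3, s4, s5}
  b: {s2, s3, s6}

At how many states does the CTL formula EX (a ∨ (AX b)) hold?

Sat(AX b) = {s : every successor in {s2, s3, s6}} = {s2, s5, s6}
Sat(a ∨ (AX b)) = {s1, s2, s3, s4, s5, s6}
Sat(EX (a ∨ (AX b))) = {s : some successor in {s1, s2, s3, s4, s5, s6}} = {s0, s2, s3, s4, s5, s6}
|Sat(EX (a ∨ (AX b)))| = |{s0, s2, s3, s4, s5, s6}| = 6.

6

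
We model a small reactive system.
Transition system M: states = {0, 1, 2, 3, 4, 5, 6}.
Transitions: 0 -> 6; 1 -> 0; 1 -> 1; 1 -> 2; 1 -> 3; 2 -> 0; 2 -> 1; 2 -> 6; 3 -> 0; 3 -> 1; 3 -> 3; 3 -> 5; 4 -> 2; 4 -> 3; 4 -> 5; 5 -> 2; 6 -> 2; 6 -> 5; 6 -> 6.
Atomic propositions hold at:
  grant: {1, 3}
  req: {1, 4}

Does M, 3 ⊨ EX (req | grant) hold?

Yes

Sat(req | grant) = {1, 3, 4}
Sat(EX (req | grant)) = {s : some successor in {1, 3, 4}} = {1, 2, 3, 4}
3 ∈ Sat(EX (req | grant)) = {1, 2, 3, 4}, so the formula holds at 3.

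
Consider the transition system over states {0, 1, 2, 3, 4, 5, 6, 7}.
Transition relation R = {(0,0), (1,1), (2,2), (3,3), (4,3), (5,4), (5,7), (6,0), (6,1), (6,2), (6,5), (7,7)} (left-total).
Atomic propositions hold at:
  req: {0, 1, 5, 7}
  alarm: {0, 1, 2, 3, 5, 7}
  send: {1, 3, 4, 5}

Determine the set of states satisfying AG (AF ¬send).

Sat(¬send) = {0, 2, 6, 7}
AF ¬send: least fixpoint, start Z0 = {0, 2, 6, 7}, add states with every successor in Z. Already a fixed point.
Sat(AF ¬send) = {0, 2, 6, 7}
AG (AF ¬send): greatest fixpoint, start Z0 = {0, 2, 6, 7}, keep only states in Sat with every successor in Z. Z1 = {0, 2, 7}; fixed.
Sat(AG (AF ¬send)) = {0, 2, 7}

{0, 2, 7}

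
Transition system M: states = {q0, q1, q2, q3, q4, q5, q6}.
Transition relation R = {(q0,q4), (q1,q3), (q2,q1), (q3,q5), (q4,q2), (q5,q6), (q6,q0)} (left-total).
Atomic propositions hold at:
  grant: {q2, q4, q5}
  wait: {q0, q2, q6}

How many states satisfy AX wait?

3

Sat(AX wait) = {s : every successor in {q0, q2, q6}} = {q4, q5, q6}
|Sat(AX wait)| = |{q4, q5, q6}| = 3.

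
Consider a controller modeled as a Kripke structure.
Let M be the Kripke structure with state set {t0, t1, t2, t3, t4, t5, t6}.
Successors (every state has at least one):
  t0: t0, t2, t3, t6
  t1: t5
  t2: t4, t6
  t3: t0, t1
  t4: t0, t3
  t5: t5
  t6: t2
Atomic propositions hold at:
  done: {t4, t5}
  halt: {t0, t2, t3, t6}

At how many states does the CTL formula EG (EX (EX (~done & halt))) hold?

Sat(~done) = {t0, t1, t2, t3, t6}
Sat(~done & halt) = {t0, t2, t3, t6}
Sat(EX (~done & halt)) = {s : some successor in {t0, t2, t3, t6}} = {t0, t2, t3, t4, t6}
Sat(EX (EX (~done & halt))) = {s : some successor in {t0, t2, t3, t4, t6}} = {t0, t2, t3, t4, t6}
EG (EX (EX (~done & halt))): greatest fixpoint, start Z0 = {t0, t2, t3, t4, t6}, keep only states in Sat with some successor in Z. Already a fixed point.
Sat(EG (EX (EX (~done & halt)))) = {t0, t2, t3, t4, t6}
|Sat(EG (EX (EX (~done & halt))))| = |{t0, t2, t3, t4, t6}| = 5.

5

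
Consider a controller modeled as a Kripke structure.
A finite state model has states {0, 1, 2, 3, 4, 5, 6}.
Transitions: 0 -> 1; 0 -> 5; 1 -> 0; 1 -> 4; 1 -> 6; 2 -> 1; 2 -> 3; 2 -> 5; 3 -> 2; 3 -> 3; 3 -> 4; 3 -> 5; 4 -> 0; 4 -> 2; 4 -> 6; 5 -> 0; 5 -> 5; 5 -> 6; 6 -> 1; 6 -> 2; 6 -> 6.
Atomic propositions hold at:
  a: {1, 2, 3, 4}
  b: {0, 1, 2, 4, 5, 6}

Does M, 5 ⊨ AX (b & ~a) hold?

Sat(~a) = {0, 5, 6}
Sat(b & ~a) = {0, 5, 6}
Sat(AX (b & ~a)) = {s : every successor in {0, 5, 6}} = {5}
5 ∈ Sat(AX (b & ~a)) = {5}, so the formula holds at 5.

Yes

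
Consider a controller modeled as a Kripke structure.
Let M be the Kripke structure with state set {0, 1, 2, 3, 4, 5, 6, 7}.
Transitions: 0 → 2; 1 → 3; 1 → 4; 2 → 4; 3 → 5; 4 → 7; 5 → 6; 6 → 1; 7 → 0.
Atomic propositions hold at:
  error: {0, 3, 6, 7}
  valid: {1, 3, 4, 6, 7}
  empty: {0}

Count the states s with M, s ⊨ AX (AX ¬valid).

Sat(¬valid) = {0, 2, 5}
Sat(AX ¬valid) = {s : every successor in {0, 2, 5}} = {0, 3, 7}
Sat(AX (AX ¬valid)) = {s : every successor in {0, 3, 7}} = {4, 7}
|Sat(AX (AX ¬valid))| = |{4, 7}| = 2.

2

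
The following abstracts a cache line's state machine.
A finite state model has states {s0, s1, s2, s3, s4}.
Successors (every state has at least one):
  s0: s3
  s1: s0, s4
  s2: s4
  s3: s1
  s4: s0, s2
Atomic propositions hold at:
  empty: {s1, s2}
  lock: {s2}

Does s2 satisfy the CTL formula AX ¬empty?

Sat(¬empty) = {s0, s3, s4}
Sat(AX ¬empty) = {s : every successor in {s0, s3, s4}} = {s0, s1, s2}
s2 ∈ Sat(AX ¬empty) = {s0, s1, s2}, so the formula holds at s2.

Yes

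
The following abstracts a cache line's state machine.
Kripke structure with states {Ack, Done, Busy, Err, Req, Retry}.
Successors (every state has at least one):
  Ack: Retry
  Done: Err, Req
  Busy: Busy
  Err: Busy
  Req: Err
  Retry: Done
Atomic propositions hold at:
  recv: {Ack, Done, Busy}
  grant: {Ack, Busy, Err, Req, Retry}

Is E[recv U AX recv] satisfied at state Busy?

Sat(AX recv) = {s : every successor in {Ack, Done, Busy}} = {Busy, Err, Retry}
E[recv U AX recv]: least fixpoint, start Z0 = Sat(AX recv) = {Busy, Err, Retry}, add states in Sat(recv) with some successor in Z. Z1 = {Ack, Done, Busy, Err, Retry}; fixed.
Sat(E[recv U AX recv]) = {Ack, Done, Busy, Err, Retry}
Busy ∈ Sat(E[recv U AX recv]) = {Ack, Done, Busy, Err, Retry}, so the formula holds at Busy.

Yes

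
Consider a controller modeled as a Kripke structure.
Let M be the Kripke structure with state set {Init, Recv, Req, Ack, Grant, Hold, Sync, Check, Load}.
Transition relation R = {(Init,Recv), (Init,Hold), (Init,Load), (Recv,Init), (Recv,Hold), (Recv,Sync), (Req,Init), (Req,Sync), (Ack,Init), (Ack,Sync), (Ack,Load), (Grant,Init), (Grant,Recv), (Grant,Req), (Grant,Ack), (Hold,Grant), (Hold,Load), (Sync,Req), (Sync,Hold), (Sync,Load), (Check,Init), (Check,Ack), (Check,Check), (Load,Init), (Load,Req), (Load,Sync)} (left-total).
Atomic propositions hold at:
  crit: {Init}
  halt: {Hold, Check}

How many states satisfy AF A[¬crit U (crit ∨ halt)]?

3

Sat(¬crit) = {Recv, Req, Ack, Grant, Hold, Sync, Check, Load}
Sat(crit ∨ halt) = {Init, Hold, Check}
A[¬crit U (crit ∨ halt)]: least fixpoint, start Z0 = Sat((crit ∨ halt)) = {Init, Hold, Check}, add states in Sat(¬crit) with every successor in Z. Already a fixed point.
Sat(A[¬crit U (crit ∨ halt)]) = {Init, Hold, Check}
AF A[¬crit U (crit ∨ halt)]: least fixpoint, start Z0 = {Init, Hold, Check}, add states with every successor in Z. Already a fixed point.
Sat(AF A[¬crit U (crit ∨ halt)]) = {Init, Hold, Check}
|Sat(AF A[¬crit U (crit ∨ halt)])| = |{Init, Hold, Check}| = 3.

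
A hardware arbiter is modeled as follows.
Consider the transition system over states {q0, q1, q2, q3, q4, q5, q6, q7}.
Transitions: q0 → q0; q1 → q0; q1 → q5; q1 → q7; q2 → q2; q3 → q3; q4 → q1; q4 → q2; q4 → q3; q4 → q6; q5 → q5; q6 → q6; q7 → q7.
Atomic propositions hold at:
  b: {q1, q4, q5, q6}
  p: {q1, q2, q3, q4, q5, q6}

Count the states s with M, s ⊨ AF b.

AF b: least fixpoint, start Z0 = {q1, q4, q5, q6}, add states with every successor in Z. Already a fixed point.
Sat(AF b) = {q1, q4, q5, q6}
|Sat(AF b)| = |{q1, q4, q5, q6}| = 4.

4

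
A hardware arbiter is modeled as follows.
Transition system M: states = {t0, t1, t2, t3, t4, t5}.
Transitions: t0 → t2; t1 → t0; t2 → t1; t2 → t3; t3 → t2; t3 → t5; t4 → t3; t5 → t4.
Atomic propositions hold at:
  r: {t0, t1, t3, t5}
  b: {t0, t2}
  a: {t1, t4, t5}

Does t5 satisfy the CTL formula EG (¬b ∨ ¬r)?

Sat(¬b) = {t1, t3, t4, t5}
Sat(¬r) = {t2, t4}
Sat(¬b ∨ ¬r) = {t1, t2, t3, t4, t5}
EG (¬b ∨ ¬r): greatest fixpoint, start Z0 = {t1, t2, t3, t4, t5}, keep only states in Sat with some successor in Z. Z1 = {t2, t3, t4, t5}; fixed.
Sat(EG (¬b ∨ ¬r)) = {t2, t3, t4, t5}
t5 ∈ Sat(EG (¬b ∨ ¬r)) = {t2, t3, t4, t5}, so the formula holds at t5.

Yes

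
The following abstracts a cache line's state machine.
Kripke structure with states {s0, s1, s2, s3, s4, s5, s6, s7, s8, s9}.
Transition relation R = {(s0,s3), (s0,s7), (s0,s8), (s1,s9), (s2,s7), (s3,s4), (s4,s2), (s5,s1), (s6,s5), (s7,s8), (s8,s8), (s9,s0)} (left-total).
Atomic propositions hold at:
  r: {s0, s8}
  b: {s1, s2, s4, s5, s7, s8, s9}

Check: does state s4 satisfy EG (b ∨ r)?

Sat(b ∨ r) = {s0, s1, s2, s4, s5, s7, s8, s9}
EG (b ∨ r): greatest fixpoint, start Z0 = {s0, s1, s2, s4, s5, s7, s8, s9}, keep only states in Sat with some successor in Z. Already a fixed point.
Sat(EG (b ∨ r)) = {s0, s1, s2, s4, s5, s7, s8, s9}
s4 ∈ Sat(EG (b ∨ r)) = {s0, s1, s2, s4, s5, s7, s8, s9}, so the formula holds at s4.

Yes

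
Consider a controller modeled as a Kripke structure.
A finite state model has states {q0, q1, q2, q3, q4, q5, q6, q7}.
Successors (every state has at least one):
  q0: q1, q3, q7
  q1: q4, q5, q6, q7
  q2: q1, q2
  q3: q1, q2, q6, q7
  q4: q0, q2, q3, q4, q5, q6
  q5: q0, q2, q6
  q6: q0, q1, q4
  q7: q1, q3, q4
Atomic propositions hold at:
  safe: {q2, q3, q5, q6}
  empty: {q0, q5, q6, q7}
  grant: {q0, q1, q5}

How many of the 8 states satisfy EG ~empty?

4

Sat(~empty) = {q1, q2, q3, q4}
EG ~empty: greatest fixpoint, start Z0 = {q1, q2, q3, q4}, keep only states in Sat with some successor in Z. Already a fixed point.
Sat(EG ~empty) = {q1, q2, q3, q4}
|Sat(EG ~empty)| = |{q1, q2, q3, q4}| = 4.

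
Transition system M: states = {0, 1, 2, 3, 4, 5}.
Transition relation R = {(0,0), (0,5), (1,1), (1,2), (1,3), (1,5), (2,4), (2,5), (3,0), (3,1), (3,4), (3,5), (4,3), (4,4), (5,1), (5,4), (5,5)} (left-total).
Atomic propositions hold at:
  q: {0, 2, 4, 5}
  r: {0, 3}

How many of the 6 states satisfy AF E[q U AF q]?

4

AF q: least fixpoint, start Z0 = {0, 2, 4, 5}, add states with every successor in Z. Already a fixed point.
Sat(AF q) = {0, 2, 4, 5}
E[q U AF q]: least fixpoint, start Z0 = Sat(AF q) = {0, 2, 4, 5}, add states in Sat(q) with some successor in Z. Already a fixed point.
Sat(E[q U AF q]) = {0, 2, 4, 5}
AF E[q U AF q]: least fixpoint, start Z0 = {0, 2, 4, 5}, add states with every successor in Z. Already a fixed point.
Sat(AF E[q U AF q]) = {0, 2, 4, 5}
|Sat(AF E[q U AF q])| = |{0, 2, 4, 5}| = 4.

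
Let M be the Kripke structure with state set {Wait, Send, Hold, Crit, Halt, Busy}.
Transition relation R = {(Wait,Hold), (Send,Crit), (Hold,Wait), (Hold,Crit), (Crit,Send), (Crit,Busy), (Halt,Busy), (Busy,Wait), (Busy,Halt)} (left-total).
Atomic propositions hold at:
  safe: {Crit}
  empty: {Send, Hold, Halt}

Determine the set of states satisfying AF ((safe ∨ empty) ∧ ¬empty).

{Send, Crit}

Sat(safe ∨ empty) = {Send, Hold, Crit, Halt}
Sat(¬empty) = {Wait, Crit, Busy}
Sat((safe ∨ empty) ∧ ¬empty) = {Crit}
AF ((safe ∨ empty) ∧ ¬empty): least fixpoint, start Z0 = {Crit}, add states with every successor in Z. Z1 = {Send, Crit}; fixed.
Sat(AF ((safe ∨ empty) ∧ ¬empty)) = {Send, Crit}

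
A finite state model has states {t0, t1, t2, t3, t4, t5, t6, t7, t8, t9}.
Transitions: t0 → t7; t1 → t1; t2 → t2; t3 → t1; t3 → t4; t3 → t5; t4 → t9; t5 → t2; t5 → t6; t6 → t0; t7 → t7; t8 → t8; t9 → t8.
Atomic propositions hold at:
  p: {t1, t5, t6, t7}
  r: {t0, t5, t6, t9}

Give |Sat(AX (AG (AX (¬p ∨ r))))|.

4

Sat(¬p) = {t0, t2, t3, t4, t8, t9}
Sat(¬p ∨ r) = {t0, t2, t3, t4, t5, t6, t8, t9}
Sat(AX (¬p ∨ r)) = {s : every successor in {t0, t2, t3, t4, t5, t6, t8, t9}} = {t2, t4, t5, t6, t8, t9}
AG (AX (¬p ∨ r)): greatest fixpoint, start Z0 = {t2, t4, t5, t6, t8, t9}, keep only states in Sat with every successor in Z. Z1 = {t2, t4, t5, t8, t9}; Z2 = {t2, t4, t8, t9}; fixed.
Sat(AG (AX (¬p ∨ r))) = {t2, t4, t8, t9}
Sat(AX (AG (AX (¬p ∨ r)))) = {s : every successor in {t2, t4, t8, t9}} = {t2, t4, t8, t9}
|Sat(AX (AG (AX (¬p ∨ r))))| = |{t2, t4, t8, t9}| = 4.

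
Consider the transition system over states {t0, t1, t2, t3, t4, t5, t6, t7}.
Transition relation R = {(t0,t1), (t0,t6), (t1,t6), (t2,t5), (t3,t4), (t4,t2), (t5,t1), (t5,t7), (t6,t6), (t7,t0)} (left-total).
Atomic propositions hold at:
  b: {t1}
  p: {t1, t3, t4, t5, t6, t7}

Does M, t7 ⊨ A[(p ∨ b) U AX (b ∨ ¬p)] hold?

Yes

Sat(p ∨ b) = {t1, t3, t4, t5, t6, t7}
Sat(¬p) = {t0, t2}
Sat(b ∨ ¬p) = {t0, t1, t2}
Sat(AX (b ∨ ¬p)) = {s : every successor in {t0, t1, t2}} = {t4, t7}
A[(p ∨ b) U AX (b ∨ ¬p)]: least fixpoint, start Z0 = Sat(AX (b ∨ ¬p)) = {t4, t7}, add states in Sat(p ∨ b) with every successor in Z. Z1 = {t3, t4, t7}; fixed.
Sat(A[(p ∨ b) U AX (b ∨ ¬p)]) = {t3, t4, t7}
t7 ∈ Sat(A[(p ∨ b) U AX (b ∨ ¬p)]) = {t3, t4, t7}, so the formula holds at t7.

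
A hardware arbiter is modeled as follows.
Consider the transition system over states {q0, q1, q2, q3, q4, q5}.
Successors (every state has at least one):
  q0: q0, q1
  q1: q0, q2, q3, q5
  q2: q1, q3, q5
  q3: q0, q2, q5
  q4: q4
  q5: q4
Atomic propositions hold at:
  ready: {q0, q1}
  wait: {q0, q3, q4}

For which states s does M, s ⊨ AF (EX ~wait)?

{q0, q1, q2, q3}

Sat(~wait) = {q1, q2, q5}
Sat(EX ~wait) = {s : some successor in {q1, q2, q5}} = {q0, q1, q2, q3}
AF (EX ~wait): least fixpoint, start Z0 = {q0, q1, q2, q3}, add states with every successor in Z. Already a fixed point.
Sat(AF (EX ~wait)) = {q0, q1, q2, q3}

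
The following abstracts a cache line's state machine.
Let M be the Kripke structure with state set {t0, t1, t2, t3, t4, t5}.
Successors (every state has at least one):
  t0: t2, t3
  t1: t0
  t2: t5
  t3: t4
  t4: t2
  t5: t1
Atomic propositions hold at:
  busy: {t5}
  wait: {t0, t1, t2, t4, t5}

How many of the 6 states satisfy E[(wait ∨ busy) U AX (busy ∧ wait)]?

5

Sat(wait ∨ busy) = {t0, t1, t2, t4, t5}
Sat(busy ∧ wait) = {t5}
Sat(AX (busy ∧ wait)) = {s : every successor in {t5}} = {t2}
E[(wait ∨ busy) U AX (busy ∧ wait)]: least fixpoint, start Z0 = Sat(AX (busy ∧ wait)) = {t2}, add states in Sat(wait ∨ busy) with some successor in Z. Z1 = {t0, t2, t4}; Z2 = {t0, t1, t2, t4}; Z3 = {t0, t1, t2, t4, t5}; fixed.
Sat(E[(wait ∨ busy) U AX (busy ∧ wait)]) = {t0, t1, t2, t4, t5}
|Sat(E[(wait ∨ busy) U AX (busy ∧ wait)])| = |{t0, t1, t2, t4, t5}| = 5.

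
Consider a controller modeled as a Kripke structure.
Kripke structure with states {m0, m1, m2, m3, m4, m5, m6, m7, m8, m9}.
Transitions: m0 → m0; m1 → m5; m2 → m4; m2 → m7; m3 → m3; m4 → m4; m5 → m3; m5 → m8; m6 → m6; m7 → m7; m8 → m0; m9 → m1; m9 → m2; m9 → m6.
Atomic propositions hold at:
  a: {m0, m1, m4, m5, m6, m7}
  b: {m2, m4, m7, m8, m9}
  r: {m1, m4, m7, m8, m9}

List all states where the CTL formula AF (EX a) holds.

{m0, m1, m2, m4, m6, m7, m8, m9}

Sat(EX a) = {s : some successor in {m0, m1, m4, m5, m6, m7}} = {m0, m1, m2, m4, m6, m7, m8, m9}
AF (EX a): least fixpoint, start Z0 = {m0, m1, m2, m4, m6, m7, m8, m9}, add states with every successor in Z. Already a fixed point.
Sat(AF (EX a)) = {m0, m1, m2, m4, m6, m7, m8, m9}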